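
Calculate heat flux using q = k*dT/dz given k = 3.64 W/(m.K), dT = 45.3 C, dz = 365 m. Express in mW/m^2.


q = k * dT / dz * 1000
= 3.64 * 45.3 / 365 * 1000
= 0.451759 * 1000
= 451.7589 mW/m^2

451.7589


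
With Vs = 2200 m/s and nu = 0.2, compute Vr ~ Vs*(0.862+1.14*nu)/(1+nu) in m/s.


Numerator factor = 0.862 + 1.14*0.2 = 1.09
Denominator = 1 + 0.2 = 1.2
Vr = 2200 * 1.09 / 1.2 = 1998.33 m/s

1998.33


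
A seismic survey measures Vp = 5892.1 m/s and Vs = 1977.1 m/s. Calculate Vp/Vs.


Vp/Vs = 5892.1 / 1977.1
= 2.9802

2.9802


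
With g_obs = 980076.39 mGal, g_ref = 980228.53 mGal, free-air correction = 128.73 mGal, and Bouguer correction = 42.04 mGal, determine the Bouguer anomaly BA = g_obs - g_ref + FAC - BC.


BA = g_obs - g_ref + FAC - BC
= 980076.39 - 980228.53 + 128.73 - 42.04
= -65.45 mGal

-65.45


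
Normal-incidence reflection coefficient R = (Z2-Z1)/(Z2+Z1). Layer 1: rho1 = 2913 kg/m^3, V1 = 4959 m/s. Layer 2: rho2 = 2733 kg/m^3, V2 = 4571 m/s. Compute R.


Z1 = 2913 * 4959 = 14445567
Z2 = 2733 * 4571 = 12492543
R = (12492543 - 14445567) / (12492543 + 14445567) = -1953024 / 26938110 = -0.0725

-0.0725


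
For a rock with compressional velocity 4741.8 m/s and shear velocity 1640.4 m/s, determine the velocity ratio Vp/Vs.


Vp/Vs = 4741.8 / 1640.4
= 2.8906

2.8906


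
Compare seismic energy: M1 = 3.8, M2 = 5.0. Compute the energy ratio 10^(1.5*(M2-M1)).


M2 - M1 = 5.0 - 3.8 = 1.2
1.5 * 1.2 = 1.8
ratio = 10^1.8 = 63.1

63.1


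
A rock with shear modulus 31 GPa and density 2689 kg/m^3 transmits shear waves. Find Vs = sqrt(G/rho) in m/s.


Convert G to Pa: G = 31e9 Pa
Compute G/rho = 31e9 / 2689 = 11528449.2376
Vs = sqrt(11528449.2376) = 3395.36 m/s

3395.36


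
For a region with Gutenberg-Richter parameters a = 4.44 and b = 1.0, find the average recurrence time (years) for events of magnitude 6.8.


log10(N) = 4.44 - 1.0*6.8 = -2.36
N = 10^-2.36 = 0.004365
T = 1/N = 1/0.004365 = 229.0868 years

229.0868


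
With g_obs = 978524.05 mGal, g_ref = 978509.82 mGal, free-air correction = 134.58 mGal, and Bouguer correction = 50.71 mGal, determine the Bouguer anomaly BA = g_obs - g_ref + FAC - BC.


BA = g_obs - g_ref + FAC - BC
= 978524.05 - 978509.82 + 134.58 - 50.71
= 98.1 mGal

98.1


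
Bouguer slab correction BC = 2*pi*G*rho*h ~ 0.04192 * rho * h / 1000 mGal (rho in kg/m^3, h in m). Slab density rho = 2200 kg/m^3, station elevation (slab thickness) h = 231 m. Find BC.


BC = 0.04192 * rho * h / 1000
= 0.04192 * 2200 * 231 / 1000
= 21.3037 mGal

21.3037


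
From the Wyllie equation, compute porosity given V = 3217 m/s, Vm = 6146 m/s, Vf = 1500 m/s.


1/V - 1/Vm = 1/3217 - 1/6146 = 0.00014814
1/Vf - 1/Vm = 1/1500 - 1/6146 = 0.00050396
phi = 0.00014814 / 0.00050396 = 0.294

0.294


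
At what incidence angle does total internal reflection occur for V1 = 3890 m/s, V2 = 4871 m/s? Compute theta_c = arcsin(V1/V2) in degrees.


V1/V2 = 3890/4871 = 0.798604
theta_c = arcsin(0.798604) = 52.997 degrees

52.997


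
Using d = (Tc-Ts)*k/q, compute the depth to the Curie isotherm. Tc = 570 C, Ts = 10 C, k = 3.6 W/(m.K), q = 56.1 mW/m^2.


T_Curie - T_surf = 570 - 10 = 560 C
Convert q to W/m^2: 56.1 mW/m^2 = 0.0561 W/m^2
d = 560 * 3.6 / 0.0561 = 35935.83 m

35935.83


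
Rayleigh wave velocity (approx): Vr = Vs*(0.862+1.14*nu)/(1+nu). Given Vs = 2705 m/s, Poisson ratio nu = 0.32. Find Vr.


Numerator factor = 0.862 + 1.14*0.32 = 1.2268
Denominator = 1 + 0.32 = 1.32
Vr = 2705 * 1.2268 / 1.32 = 2514.01 m/s

2514.01


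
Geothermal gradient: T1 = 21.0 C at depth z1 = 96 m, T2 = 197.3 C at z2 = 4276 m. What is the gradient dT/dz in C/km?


dT = 197.3 - 21.0 = 176.3 C
dz = 4276 - 96 = 4180 m
gradient = dT/dz * 1000 = 176.3/4180 * 1000 = 42.177 C/km

42.177


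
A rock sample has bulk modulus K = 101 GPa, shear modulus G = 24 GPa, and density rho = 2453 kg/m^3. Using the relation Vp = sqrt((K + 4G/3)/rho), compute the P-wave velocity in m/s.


First compute the effective modulus:
K + 4G/3 = 101e9 + 4*24e9/3 = 133000000000.0 Pa
Then divide by density:
133000000000.0 / 2453 = 54219323.2776 Pa/(kg/m^3)
Take the square root:
Vp = sqrt(54219323.2776) = 7363.38 m/s

7363.38


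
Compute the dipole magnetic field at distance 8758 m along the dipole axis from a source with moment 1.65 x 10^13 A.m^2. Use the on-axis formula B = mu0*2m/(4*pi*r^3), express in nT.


m = 1.65 x 10^13 = 16500000000000 A.m^2
2m = 33000000000000 A.m^2
r^3 = 8758^3 = 671761055512
B = (4pi*10^-7) * 33000000000000 / (4*pi * 671761055512) * 1e9
= 41469023.027385 / 8441598387856.9 * 1e9
= 4912.461 nT

4912.461


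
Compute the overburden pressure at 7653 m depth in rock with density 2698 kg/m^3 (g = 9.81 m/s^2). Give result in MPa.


P = rho * g * z / 1e6
= 2698 * 9.81 * 7653 / 1e6
= 202554859.14 / 1e6
= 202.5549 MPa

202.5549


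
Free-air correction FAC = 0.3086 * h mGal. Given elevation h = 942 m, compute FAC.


FAC = 0.3086 * h
= 0.3086 * 942
= 290.7012 mGal

290.7012


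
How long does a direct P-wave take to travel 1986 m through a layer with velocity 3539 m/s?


t = x / V
= 1986 / 3539
= 0.5612 s

0.5612


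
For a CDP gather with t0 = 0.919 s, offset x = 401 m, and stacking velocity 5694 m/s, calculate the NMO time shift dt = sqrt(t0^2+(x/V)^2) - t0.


x/Vnmo = 401/5694 = 0.070425
(x/Vnmo)^2 = 0.00496
t0^2 = 0.844561
sqrt(0.844561 + 0.00496) = 0.921694
dt = 0.921694 - 0.919 = 0.002694

0.002694


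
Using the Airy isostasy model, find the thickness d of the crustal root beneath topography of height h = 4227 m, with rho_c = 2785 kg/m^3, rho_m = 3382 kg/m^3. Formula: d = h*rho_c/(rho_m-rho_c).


rho_m - rho_c = 3382 - 2785 = 597
d = 4227 * 2785 / 597
= 11772195 / 597
= 19718.92 m

19718.92


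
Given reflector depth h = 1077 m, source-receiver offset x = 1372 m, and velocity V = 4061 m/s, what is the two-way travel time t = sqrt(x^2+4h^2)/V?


x^2 + 4h^2 = 1372^2 + 4*1077^2 = 1882384 + 4639716 = 6522100
sqrt(6522100) = 2553.8402
t = 2553.8402 / 4061 = 0.6289 s

0.6289


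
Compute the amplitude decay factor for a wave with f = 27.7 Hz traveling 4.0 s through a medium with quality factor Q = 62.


pi*f*t/Q = pi*27.7*4.0/62 = 5.61433
A/A0 = exp(-5.61433) = 0.003645

0.003645


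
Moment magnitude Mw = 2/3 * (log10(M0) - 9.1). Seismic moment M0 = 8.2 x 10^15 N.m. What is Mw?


log10(M0) = log10(8.2 x 10^15) = 15.9138
Mw = 2/3 * (15.9138 - 9.1)
= 2/3 * 6.8138
= 4.54

4.54


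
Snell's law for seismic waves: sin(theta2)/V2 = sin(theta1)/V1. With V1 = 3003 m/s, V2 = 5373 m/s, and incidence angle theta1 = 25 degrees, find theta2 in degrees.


sin(theta1) = sin(25 deg) = 0.422618
sin(theta2) = V2/V1 * sin(theta1) = 5373/3003 * 0.422618 = 0.756153
theta2 = arcsin(0.756153) = 49.1262 degrees

49.1262


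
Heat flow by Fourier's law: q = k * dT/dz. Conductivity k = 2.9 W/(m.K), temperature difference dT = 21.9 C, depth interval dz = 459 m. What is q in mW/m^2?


q = k * dT / dz * 1000
= 2.9 * 21.9 / 459 * 1000
= 0.138366 * 1000
= 138.366 mW/m^2

138.366


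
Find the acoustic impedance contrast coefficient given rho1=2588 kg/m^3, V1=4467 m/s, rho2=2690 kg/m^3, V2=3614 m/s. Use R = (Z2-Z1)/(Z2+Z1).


Z1 = 2588 * 4467 = 11560596
Z2 = 2690 * 3614 = 9721660
R = (9721660 - 11560596) / (9721660 + 11560596) = -1838936 / 21282256 = -0.0864

-0.0864


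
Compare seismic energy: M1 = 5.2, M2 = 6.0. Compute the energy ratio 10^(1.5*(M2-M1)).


M2 - M1 = 6.0 - 5.2 = 0.8
1.5 * 0.8 = 1.2
ratio = 10^1.2 = 15.85

15.85


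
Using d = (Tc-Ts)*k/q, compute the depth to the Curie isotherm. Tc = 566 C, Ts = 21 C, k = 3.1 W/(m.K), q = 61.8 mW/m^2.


T_Curie - T_surf = 566 - 21 = 545 C
Convert q to W/m^2: 61.8 mW/m^2 = 0.0618 W/m^2
d = 545 * 3.1 / 0.0618 = 27338.19 m

27338.19


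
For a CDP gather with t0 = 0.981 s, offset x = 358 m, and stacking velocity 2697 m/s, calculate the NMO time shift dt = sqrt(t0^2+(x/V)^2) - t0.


x/Vnmo = 358/2697 = 0.13274
(x/Vnmo)^2 = 0.01762
t0^2 = 0.962361
sqrt(0.962361 + 0.01762) = 0.98994
dt = 0.98994 - 0.981 = 0.00894

0.00894


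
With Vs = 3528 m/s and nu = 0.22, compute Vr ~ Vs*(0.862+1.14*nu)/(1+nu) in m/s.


Numerator factor = 0.862 + 1.14*0.22 = 1.1128
Denominator = 1 + 0.22 = 1.22
Vr = 3528 * 1.1128 / 1.22 = 3218.0 m/s

3218.0


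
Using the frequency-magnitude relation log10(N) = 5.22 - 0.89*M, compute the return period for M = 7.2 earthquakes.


log10(N) = 5.22 - 0.89*7.2 = -1.188
N = 10^-1.188 = 0.064863
T = 1/N = 1/0.064863 = 15.417 years

15.417


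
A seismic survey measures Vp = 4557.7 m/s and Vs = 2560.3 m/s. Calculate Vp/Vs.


Vp/Vs = 4557.7 / 2560.3
= 1.7801

1.7801


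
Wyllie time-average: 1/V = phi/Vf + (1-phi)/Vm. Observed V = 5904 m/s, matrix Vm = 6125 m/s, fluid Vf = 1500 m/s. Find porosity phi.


1/V - 1/Vm = 1/5904 - 1/6125 = 6.11e-06
1/Vf - 1/Vm = 1/1500 - 1/6125 = 0.0005034
phi = 6.11e-06 / 0.0005034 = 0.0121

0.0121


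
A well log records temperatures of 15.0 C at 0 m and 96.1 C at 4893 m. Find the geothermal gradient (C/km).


dT = 96.1 - 15.0 = 81.1 C
dz = 4893 - 0 = 4893 m
gradient = dT/dz * 1000 = 81.1/4893 * 1000 = 16.5747 C/km

16.5747


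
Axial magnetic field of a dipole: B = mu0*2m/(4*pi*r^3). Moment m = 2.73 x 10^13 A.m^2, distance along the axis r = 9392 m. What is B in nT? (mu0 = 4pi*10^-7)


m = 2.73 x 10^13 = 27300000000000 A.m^2
2m = 54600000000000 A.m^2
r^3 = 9392^3 = 828465164288
B = (4pi*10^-7) * 54600000000000 / (4*pi * 828465164288) * 1e9
= 68612383.554401 / 10410800295528.97 * 1e9
= 6590.5004 nT

6590.5004


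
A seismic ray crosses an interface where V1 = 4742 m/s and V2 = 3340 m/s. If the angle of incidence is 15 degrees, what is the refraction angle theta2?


sin(theta1) = sin(15 deg) = 0.258819
sin(theta2) = V2/V1 * sin(theta1) = 3340/4742 * 0.258819 = 0.182298
theta2 = arcsin(0.182298) = 10.5036 degrees

10.5036


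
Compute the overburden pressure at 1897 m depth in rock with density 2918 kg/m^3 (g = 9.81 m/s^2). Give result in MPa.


P = rho * g * z / 1e6
= 2918 * 9.81 * 1897 / 1e6
= 54302725.26 / 1e6
= 54.3027 MPa

54.3027


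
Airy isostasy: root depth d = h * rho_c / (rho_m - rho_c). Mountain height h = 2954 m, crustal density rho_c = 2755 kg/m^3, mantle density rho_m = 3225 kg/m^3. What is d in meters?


rho_m - rho_c = 3225 - 2755 = 470
d = 2954 * 2755 / 470
= 8138270 / 470
= 17315.47 m

17315.47


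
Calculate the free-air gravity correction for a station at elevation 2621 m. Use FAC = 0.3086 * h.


FAC = 0.3086 * h
= 0.3086 * 2621
= 808.8406 mGal

808.8406


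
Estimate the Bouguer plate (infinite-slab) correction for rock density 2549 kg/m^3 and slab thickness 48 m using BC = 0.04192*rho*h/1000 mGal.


BC = 0.04192 * rho * h / 1000
= 0.04192 * 2549 * 48 / 1000
= 5.129 mGal

5.129


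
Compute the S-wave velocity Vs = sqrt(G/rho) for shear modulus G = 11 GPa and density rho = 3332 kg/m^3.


Convert G to Pa: G = 11e9 Pa
Compute G/rho = 11e9 / 3332 = 3301320.5282
Vs = sqrt(3301320.5282) = 1816.95 m/s

1816.95


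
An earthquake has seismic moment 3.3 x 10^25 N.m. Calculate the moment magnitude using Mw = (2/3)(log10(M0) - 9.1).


log10(M0) = log10(3.3 x 10^25) = 25.5185
Mw = 2/3 * (25.5185 - 9.1)
= 2/3 * 16.4185
= 10.95

10.95


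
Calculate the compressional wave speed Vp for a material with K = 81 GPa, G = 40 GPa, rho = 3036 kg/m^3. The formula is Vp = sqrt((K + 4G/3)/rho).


First compute the effective modulus:
K + 4G/3 = 81e9 + 4*40e9/3 = 134333333333.33 Pa
Then divide by density:
134333333333.33 / 3036 = 44246815.9859 Pa/(kg/m^3)
Take the square root:
Vp = sqrt(44246815.9859) = 6651.83 m/s

6651.83


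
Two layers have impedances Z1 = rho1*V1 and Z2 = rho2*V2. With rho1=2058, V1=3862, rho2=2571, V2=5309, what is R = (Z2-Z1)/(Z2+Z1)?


Z1 = 2058 * 3862 = 7947996
Z2 = 2571 * 5309 = 13649439
R = (13649439 - 7947996) / (13649439 + 7947996) = 5701443 / 21597435 = 0.264

0.264


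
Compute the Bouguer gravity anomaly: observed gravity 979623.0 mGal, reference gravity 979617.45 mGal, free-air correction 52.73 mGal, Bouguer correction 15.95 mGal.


BA = g_obs - g_ref + FAC - BC
= 979623.0 - 979617.45 + 52.73 - 15.95
= 42.33 mGal

42.33


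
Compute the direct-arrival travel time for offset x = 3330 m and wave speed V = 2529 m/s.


t = x / V
= 3330 / 2529
= 1.3167 s

1.3167


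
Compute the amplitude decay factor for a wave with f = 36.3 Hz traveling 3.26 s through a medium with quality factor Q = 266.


pi*f*t/Q = pi*36.3*3.26/266 = 1.397631
A/A0 = exp(-1.397631) = 0.247182

0.247182


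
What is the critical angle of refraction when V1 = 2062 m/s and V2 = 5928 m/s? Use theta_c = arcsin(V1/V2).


V1/V2 = 2062/5928 = 0.347841
theta_c = arcsin(0.347841) = 20.3553 degrees

20.3553


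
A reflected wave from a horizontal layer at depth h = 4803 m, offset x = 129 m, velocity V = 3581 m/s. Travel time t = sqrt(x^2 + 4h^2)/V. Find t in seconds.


x^2 + 4h^2 = 129^2 + 4*4803^2 = 16641 + 92275236 = 92291877
sqrt(92291877) = 9606.8661
t = 9606.8661 / 3581 = 2.6827 s

2.6827


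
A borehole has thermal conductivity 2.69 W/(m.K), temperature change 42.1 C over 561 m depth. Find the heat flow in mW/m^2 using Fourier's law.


q = k * dT / dz * 1000
= 2.69 * 42.1 / 561 * 1000
= 0.20187 * 1000
= 201.8699 mW/m^2

201.8699


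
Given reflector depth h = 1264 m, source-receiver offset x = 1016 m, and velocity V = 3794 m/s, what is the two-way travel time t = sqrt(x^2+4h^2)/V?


x^2 + 4h^2 = 1016^2 + 4*1264^2 = 1032256 + 6390784 = 7423040
sqrt(7423040) = 2724.5256
t = 2724.5256 / 3794 = 0.7181 s

0.7181


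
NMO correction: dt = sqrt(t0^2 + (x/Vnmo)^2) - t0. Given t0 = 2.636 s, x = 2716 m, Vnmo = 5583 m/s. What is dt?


x/Vnmo = 2716/5583 = 0.486477
(x/Vnmo)^2 = 0.23666
t0^2 = 6.948496
sqrt(6.948496 + 0.23666) = 2.680514
dt = 2.680514 - 2.636 = 0.044514

0.044514


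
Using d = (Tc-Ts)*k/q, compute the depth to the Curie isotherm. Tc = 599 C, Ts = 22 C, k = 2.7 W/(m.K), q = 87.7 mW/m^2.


T_Curie - T_surf = 599 - 22 = 577 C
Convert q to W/m^2: 87.7 mW/m^2 = 0.0877 W/m^2
d = 577 * 2.7 / 0.0877 = 17763.97 m

17763.97


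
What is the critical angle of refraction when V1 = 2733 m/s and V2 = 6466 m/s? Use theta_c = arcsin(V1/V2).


V1/V2 = 2733/6466 = 0.422672
theta_c = arcsin(0.422672) = 25.0034 degrees

25.0034


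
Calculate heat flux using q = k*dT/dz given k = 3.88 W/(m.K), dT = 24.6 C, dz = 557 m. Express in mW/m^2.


q = k * dT / dz * 1000
= 3.88 * 24.6 / 557 * 1000
= 0.171361 * 1000
= 171.3609 mW/m^2

171.3609


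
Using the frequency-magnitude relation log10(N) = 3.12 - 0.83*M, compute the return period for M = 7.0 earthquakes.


log10(N) = 3.12 - 0.83*7.0 = -2.69
N = 10^-2.69 = 0.002042
T = 1/N = 1/0.002042 = 489.7788 years

489.7788


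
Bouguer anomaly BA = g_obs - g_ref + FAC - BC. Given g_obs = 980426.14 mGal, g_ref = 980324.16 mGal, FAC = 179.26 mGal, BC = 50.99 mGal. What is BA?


BA = g_obs - g_ref + FAC - BC
= 980426.14 - 980324.16 + 179.26 - 50.99
= 230.25 mGal

230.25


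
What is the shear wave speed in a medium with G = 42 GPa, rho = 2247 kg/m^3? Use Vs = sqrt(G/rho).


Convert G to Pa: G = 42e9 Pa
Compute G/rho = 42e9 / 2247 = 18691588.785
Vs = sqrt(18691588.785) = 4323.38 m/s

4323.38


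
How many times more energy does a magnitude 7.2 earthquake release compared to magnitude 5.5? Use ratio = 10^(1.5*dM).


M2 - M1 = 7.2 - 5.5 = 1.7
1.5 * 1.7 = 2.55
ratio = 10^2.55 = 354.81

354.81


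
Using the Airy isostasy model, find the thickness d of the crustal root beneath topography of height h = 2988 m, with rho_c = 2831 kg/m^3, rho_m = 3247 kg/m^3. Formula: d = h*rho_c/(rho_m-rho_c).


rho_m - rho_c = 3247 - 2831 = 416
d = 2988 * 2831 / 416
= 8459028 / 416
= 20334.2 m

20334.2


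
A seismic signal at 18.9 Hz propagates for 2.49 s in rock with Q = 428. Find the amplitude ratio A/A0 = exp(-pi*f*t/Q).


pi*f*t/Q = pi*18.9*2.49/428 = 0.345436
A/A0 = exp(-0.345436) = 0.707912

0.707912


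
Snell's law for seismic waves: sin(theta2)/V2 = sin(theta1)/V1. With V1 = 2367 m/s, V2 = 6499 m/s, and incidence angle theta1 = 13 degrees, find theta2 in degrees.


sin(theta1) = sin(13 deg) = 0.224951
sin(theta2) = V2/V1 * sin(theta1) = 6499/2367 * 0.224951 = 0.617641
theta2 = arcsin(0.617641) = 38.1441 degrees

38.1441


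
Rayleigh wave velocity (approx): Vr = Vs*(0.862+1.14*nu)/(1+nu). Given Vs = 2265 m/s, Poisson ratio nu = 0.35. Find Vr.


Numerator factor = 0.862 + 1.14*0.35 = 1.261
Denominator = 1 + 0.35 = 1.35
Vr = 2265 * 1.261 / 1.35 = 2115.68 m/s

2115.68


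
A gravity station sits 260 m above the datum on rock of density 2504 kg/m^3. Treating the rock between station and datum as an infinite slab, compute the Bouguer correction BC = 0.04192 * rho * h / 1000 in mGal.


BC = 0.04192 * rho * h / 1000
= 0.04192 * 2504 * 260 / 1000
= 27.2916 mGal

27.2916


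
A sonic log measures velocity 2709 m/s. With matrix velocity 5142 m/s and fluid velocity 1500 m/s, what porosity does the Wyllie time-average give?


1/V - 1/Vm = 1/2709 - 1/5142 = 0.00017466
1/Vf - 1/Vm = 1/1500 - 1/5142 = 0.00047219
phi = 0.00017466 / 0.00047219 = 0.3699

0.3699


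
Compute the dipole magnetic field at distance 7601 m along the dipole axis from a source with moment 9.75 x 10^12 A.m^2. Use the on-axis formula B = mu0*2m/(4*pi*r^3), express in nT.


m = 9.75 x 10^12 = 9750000000000 A.m^2
2m = 19500000000000 A.m^2
r^3 = 7601^3 = 439149302801
B = (4pi*10^-7) * 19500000000000 / (4*pi * 439149302801) * 1e9
= 24504422.698 / 5518512894034.8 * 1e9
= 4440.4033 nT

4440.4033


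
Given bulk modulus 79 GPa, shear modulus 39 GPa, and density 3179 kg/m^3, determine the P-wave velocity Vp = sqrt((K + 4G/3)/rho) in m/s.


First compute the effective modulus:
K + 4G/3 = 79e9 + 4*39e9/3 = 131000000000.0 Pa
Then divide by density:
131000000000.0 / 3179 = 41207927.0211 Pa/(kg/m^3)
Take the square root:
Vp = sqrt(41207927.0211) = 6419.34 m/s

6419.34


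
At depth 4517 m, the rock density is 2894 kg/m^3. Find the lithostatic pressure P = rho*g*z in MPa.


P = rho * g * z / 1e6
= 2894 * 9.81 * 4517 / 1e6
= 128238262.38 / 1e6
= 128.2383 MPa

128.2383


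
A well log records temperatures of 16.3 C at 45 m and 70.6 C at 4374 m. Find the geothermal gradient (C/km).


dT = 70.6 - 16.3 = 54.3 C
dz = 4374 - 45 = 4329 m
gradient = dT/dz * 1000 = 54.3/4329 * 1000 = 12.5433 C/km

12.5433


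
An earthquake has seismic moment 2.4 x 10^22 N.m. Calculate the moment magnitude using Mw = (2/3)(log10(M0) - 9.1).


log10(M0) = log10(2.4 x 10^22) = 22.3802
Mw = 2/3 * (22.3802 - 9.1)
= 2/3 * 13.2802
= 8.85

8.85


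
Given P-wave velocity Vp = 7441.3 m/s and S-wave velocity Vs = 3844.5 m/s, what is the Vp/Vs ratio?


Vp/Vs = 7441.3 / 3844.5
= 1.9356

1.9356


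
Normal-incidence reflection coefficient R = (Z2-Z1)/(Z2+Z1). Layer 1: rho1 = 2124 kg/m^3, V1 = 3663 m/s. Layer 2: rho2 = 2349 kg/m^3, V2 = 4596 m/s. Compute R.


Z1 = 2124 * 3663 = 7780212
Z2 = 2349 * 4596 = 10796004
R = (10796004 - 7780212) / (10796004 + 7780212) = 3015792 / 18576216 = 0.1623

0.1623


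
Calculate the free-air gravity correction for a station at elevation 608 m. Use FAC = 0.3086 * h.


FAC = 0.3086 * h
= 0.3086 * 608
= 187.6288 mGal

187.6288


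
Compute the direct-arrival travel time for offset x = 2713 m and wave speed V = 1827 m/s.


t = x / V
= 2713 / 1827
= 1.4849 s

1.4849


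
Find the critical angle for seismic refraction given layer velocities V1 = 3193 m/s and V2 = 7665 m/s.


V1/V2 = 3193/7665 = 0.416569
theta_c = arcsin(0.416569) = 24.6182 degrees

24.6182


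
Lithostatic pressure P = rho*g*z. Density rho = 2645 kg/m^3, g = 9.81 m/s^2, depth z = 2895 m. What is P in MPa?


P = rho * g * z / 1e6
= 2645 * 9.81 * 2895 / 1e6
= 75117867.75 / 1e6
= 75.1179 MPa

75.1179


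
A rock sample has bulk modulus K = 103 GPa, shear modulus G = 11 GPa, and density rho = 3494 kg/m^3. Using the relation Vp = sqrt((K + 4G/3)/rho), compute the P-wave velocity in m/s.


First compute the effective modulus:
K + 4G/3 = 103e9 + 4*11e9/3 = 117666666666.67 Pa
Then divide by density:
117666666666.67 / 3494 = 33676779.2406 Pa/(kg/m^3)
Take the square root:
Vp = sqrt(33676779.2406) = 5803.17 m/s

5803.17


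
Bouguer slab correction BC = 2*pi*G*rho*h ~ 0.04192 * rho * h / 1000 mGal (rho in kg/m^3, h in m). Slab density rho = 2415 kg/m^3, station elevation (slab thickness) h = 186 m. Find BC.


BC = 0.04192 * rho * h / 1000
= 0.04192 * 2415 * 186 / 1000
= 18.83 mGal

18.83


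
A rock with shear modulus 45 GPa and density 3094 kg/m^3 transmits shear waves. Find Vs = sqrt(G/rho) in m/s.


Convert G to Pa: G = 45e9 Pa
Compute G/rho = 45e9 / 3094 = 14544279.2502
Vs = sqrt(14544279.2502) = 3813.7 m/s

3813.7


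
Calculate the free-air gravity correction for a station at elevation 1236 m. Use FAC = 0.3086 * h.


FAC = 0.3086 * h
= 0.3086 * 1236
= 381.4296 mGal

381.4296


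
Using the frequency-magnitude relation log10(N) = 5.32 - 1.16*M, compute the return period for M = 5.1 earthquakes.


log10(N) = 5.32 - 1.16*5.1 = -0.596
N = 10^-0.596 = 0.253513
T = 1/N = 1/0.253513 = 3.9446 years

3.9446


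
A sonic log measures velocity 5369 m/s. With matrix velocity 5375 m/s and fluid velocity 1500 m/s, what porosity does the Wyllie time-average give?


1/V - 1/Vm = 1/5369 - 1/5375 = 2.1e-07
1/Vf - 1/Vm = 1/1500 - 1/5375 = 0.00048062
phi = 2.1e-07 / 0.00048062 = 0.0004

4.000000e-04


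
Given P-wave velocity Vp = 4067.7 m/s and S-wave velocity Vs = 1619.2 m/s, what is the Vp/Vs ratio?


Vp/Vs = 4067.7 / 1619.2
= 2.5122

2.5122


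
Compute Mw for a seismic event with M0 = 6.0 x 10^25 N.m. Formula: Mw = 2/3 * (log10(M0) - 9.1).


log10(M0) = log10(6.0 x 10^25) = 25.7782
Mw = 2/3 * (25.7782 - 9.1)
= 2/3 * 16.6782
= 11.12

11.12


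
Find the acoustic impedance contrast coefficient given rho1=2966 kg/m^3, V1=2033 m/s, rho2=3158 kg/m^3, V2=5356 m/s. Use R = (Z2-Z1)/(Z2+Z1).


Z1 = 2966 * 2033 = 6029878
Z2 = 3158 * 5356 = 16914248
R = (16914248 - 6029878) / (16914248 + 6029878) = 10884370 / 22944126 = 0.4744

0.4744


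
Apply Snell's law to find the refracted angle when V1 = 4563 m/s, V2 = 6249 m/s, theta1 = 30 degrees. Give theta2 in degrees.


sin(theta1) = sin(30 deg) = 0.5
sin(theta2) = V2/V1 * sin(theta1) = 6249/4563 * 0.5 = 0.684747
theta2 = arcsin(0.684747) = 43.2157 degrees

43.2157


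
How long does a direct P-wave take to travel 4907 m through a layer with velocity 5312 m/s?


t = x / V
= 4907 / 5312
= 0.9238 s

0.9238


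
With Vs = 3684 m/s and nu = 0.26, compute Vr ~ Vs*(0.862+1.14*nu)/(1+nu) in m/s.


Numerator factor = 0.862 + 1.14*0.26 = 1.1584
Denominator = 1 + 0.26 = 1.26
Vr = 3684 * 1.1584 / 1.26 = 3386.94 m/s

3386.94


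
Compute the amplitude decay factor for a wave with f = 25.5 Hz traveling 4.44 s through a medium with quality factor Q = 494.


pi*f*t/Q = pi*25.5*4.44/494 = 0.720023
A/A0 = exp(-0.720023) = 0.486741

0.486741


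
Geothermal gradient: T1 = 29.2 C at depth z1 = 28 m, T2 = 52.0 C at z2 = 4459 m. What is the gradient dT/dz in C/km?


dT = 52.0 - 29.2 = 22.8 C
dz = 4459 - 28 = 4431 m
gradient = dT/dz * 1000 = 22.8/4431 * 1000 = 5.1456 C/km

5.1456


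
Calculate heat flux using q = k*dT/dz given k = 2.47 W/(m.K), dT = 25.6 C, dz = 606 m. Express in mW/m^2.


q = k * dT / dz * 1000
= 2.47 * 25.6 / 606 * 1000
= 0.104343 * 1000
= 104.3432 mW/m^2

104.3432


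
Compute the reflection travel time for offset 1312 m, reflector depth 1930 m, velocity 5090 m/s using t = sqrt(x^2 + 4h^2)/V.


x^2 + 4h^2 = 1312^2 + 4*1930^2 = 1721344 + 14899600 = 16620944
sqrt(16620944) = 4076.8792
t = 4076.8792 / 5090 = 0.801 s

0.801


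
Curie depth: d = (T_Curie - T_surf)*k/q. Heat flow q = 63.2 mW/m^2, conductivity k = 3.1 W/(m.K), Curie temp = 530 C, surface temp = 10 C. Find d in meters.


T_Curie - T_surf = 530 - 10 = 520 C
Convert q to W/m^2: 63.2 mW/m^2 = 0.0632 W/m^2
d = 520 * 3.1 / 0.0632 = 25506.33 m

25506.33


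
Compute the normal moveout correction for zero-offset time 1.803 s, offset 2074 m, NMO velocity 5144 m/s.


x/Vnmo = 2074/5144 = 0.403188
(x/Vnmo)^2 = 0.162561
t0^2 = 3.250809
sqrt(3.250809 + 0.162561) = 1.847531
dt = 1.847531 - 1.803 = 0.044531

0.044531


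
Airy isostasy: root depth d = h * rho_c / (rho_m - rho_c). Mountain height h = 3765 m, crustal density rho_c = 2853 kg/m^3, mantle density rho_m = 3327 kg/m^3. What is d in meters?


rho_m - rho_c = 3327 - 2853 = 474
d = 3765 * 2853 / 474
= 10741545 / 474
= 22661.49 m

22661.49


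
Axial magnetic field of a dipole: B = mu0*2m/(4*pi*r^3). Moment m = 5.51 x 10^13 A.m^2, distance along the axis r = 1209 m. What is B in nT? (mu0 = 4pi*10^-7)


m = 5.51 x 10^13 = 55100000000000 A.m^2
2m = 110200000000000 A.m^2
r^3 = 1209^3 = 1767172329
B = (4pi*10^-7) * 110200000000000 / (4*pi * 1767172329) * 1e9
= 138481404.170238 / 22206942425.65 * 1e9
= 6235950.9705 nT

6235950.9705


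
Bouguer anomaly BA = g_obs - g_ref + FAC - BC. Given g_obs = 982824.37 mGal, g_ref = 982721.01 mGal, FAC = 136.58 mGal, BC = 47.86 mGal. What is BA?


BA = g_obs - g_ref + FAC - BC
= 982824.37 - 982721.01 + 136.58 - 47.86
= 192.08 mGal

192.08


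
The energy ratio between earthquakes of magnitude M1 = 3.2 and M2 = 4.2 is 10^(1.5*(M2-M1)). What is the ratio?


M2 - M1 = 4.2 - 3.2 = 1.0
1.5 * 1.0 = 1.5
ratio = 10^1.5 = 31.62

31.62


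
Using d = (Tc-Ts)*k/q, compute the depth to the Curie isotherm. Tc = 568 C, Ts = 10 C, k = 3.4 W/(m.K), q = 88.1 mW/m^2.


T_Curie - T_surf = 568 - 10 = 558 C
Convert q to W/m^2: 88.1 mW/m^2 = 0.0881 W/m^2
d = 558 * 3.4 / 0.0881 = 21534.62 m

21534.62


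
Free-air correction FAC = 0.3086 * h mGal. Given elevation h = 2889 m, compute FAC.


FAC = 0.3086 * h
= 0.3086 * 2889
= 891.5454 mGal

891.5454


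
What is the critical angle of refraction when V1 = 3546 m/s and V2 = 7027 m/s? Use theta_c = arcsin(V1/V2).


V1/V2 = 3546/7027 = 0.504625
theta_c = arcsin(0.504625) = 30.3065 degrees

30.3065


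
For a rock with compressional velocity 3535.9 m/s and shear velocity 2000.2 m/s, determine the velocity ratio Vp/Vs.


Vp/Vs = 3535.9 / 2000.2
= 1.7678

1.7678


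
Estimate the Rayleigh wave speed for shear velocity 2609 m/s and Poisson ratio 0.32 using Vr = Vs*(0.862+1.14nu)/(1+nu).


Numerator factor = 0.862 + 1.14*0.32 = 1.2268
Denominator = 1 + 0.32 = 1.32
Vr = 2609 * 1.2268 / 1.32 = 2424.79 m/s

2424.79


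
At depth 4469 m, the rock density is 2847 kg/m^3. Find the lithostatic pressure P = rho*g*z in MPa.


P = rho * g * z / 1e6
= 2847 * 9.81 * 4469 / 1e6
= 124815013.83 / 1e6
= 124.815 MPa

124.815


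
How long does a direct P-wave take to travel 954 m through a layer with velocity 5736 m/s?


t = x / V
= 954 / 5736
= 0.1663 s

0.1663


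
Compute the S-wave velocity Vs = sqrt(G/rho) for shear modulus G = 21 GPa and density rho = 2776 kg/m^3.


Convert G to Pa: G = 21e9 Pa
Compute G/rho = 21e9 / 2776 = 7564841.4986
Vs = sqrt(7564841.4986) = 2750.43 m/s

2750.43


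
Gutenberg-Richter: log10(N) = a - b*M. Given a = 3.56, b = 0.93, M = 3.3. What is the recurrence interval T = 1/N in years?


log10(N) = 3.56 - 0.93*3.3 = 0.491
N = 10^0.491 = 3.097419
T = 1/N = 1/3.097419 = 0.3228 years

0.3228


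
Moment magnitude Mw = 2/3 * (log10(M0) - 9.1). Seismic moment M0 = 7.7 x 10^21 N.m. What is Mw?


log10(M0) = log10(7.7 x 10^21) = 21.8865
Mw = 2/3 * (21.8865 - 9.1)
= 2/3 * 12.7865
= 8.52

8.52


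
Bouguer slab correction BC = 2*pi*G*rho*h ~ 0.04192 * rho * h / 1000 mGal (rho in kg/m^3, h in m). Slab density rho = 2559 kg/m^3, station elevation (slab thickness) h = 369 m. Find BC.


BC = 0.04192 * rho * h / 1000
= 0.04192 * 2559 * 369 / 1000
= 39.5838 mGal

39.5838


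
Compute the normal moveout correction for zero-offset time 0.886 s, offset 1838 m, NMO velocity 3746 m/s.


x/Vnmo = 1838/3746 = 0.490657
(x/Vnmo)^2 = 0.240744
t0^2 = 0.784996
sqrt(0.784996 + 0.240744) = 1.012788
dt = 1.012788 - 0.886 = 0.126788

0.126788


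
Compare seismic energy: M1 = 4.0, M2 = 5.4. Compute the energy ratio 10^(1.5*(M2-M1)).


M2 - M1 = 5.4 - 4.0 = 1.4
1.5 * 1.4 = 2.1
ratio = 10^2.1 = 125.89

125.89


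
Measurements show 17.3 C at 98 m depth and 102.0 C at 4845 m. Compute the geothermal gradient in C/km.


dT = 102.0 - 17.3 = 84.7 C
dz = 4845 - 98 = 4747 m
gradient = dT/dz * 1000 = 84.7/4747 * 1000 = 17.8428 C/km

17.8428


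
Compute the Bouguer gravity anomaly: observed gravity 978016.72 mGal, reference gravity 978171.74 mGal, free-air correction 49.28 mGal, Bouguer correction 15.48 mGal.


BA = g_obs - g_ref + FAC - BC
= 978016.72 - 978171.74 + 49.28 - 15.48
= -121.22 mGal

-121.22


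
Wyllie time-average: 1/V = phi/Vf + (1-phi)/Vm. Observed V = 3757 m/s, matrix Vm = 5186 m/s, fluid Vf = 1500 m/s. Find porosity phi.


1/V - 1/Vm = 1/3757 - 1/5186 = 7.334e-05
1/Vf - 1/Vm = 1/1500 - 1/5186 = 0.00047384
phi = 7.334e-05 / 0.00047384 = 0.1548

0.1548


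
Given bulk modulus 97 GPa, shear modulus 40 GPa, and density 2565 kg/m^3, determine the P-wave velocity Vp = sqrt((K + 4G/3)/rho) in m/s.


First compute the effective modulus:
K + 4G/3 = 97e9 + 4*40e9/3 = 150333333333.33 Pa
Then divide by density:
150333333333.33 / 2565 = 58609486.6797 Pa/(kg/m^3)
Take the square root:
Vp = sqrt(58609486.6797) = 7655.68 m/s

7655.68


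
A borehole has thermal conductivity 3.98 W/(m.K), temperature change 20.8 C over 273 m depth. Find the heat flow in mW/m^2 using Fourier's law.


q = k * dT / dz * 1000
= 3.98 * 20.8 / 273 * 1000
= 0.303238 * 1000
= 303.2381 mW/m^2

303.2381


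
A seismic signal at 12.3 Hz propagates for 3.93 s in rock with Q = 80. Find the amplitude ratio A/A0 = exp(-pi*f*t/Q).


pi*f*t/Q = pi*12.3*3.93/80 = 1.898268
A/A0 = exp(-1.898268) = 0.149828

0.149828


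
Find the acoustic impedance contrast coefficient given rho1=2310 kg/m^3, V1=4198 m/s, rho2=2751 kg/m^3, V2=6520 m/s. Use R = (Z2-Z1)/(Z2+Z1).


Z1 = 2310 * 4198 = 9697380
Z2 = 2751 * 6520 = 17936520
R = (17936520 - 9697380) / (17936520 + 9697380) = 8239140 / 27633900 = 0.2982

0.2982


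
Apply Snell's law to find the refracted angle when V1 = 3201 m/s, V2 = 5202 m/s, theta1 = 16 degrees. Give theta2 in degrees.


sin(theta1) = sin(16 deg) = 0.275637
sin(theta2) = V2/V1 * sin(theta1) = 5202/3201 * 0.275637 = 0.447943
theta2 = arcsin(0.447943) = 26.6118 degrees

26.6118


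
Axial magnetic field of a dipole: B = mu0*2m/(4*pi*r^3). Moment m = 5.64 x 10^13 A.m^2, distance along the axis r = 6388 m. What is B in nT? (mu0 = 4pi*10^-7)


m = 5.64 x 10^13 = 56400000000000 A.m^2
2m = 112800000000000 A.m^2
r^3 = 6388^3 = 260672203072
B = (4pi*10^-7) * 112800000000000 / (4*pi * 260672203072) * 1e9
= 141748660.529971 / 3275703512664.25 * 1e9
= 43272.7382 nT

43272.7382


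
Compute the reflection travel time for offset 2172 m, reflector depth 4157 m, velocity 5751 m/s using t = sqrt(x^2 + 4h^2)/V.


x^2 + 4h^2 = 2172^2 + 4*4157^2 = 4717584 + 69122596 = 73840180
sqrt(73840180) = 8593.0309
t = 8593.0309 / 5751 = 1.4942 s

1.4942


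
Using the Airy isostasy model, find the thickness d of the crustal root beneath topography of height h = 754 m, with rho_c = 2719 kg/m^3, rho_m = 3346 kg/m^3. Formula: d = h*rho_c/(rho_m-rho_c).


rho_m - rho_c = 3346 - 2719 = 627
d = 754 * 2719 / 627
= 2050126 / 627
= 3269.74 m

3269.74


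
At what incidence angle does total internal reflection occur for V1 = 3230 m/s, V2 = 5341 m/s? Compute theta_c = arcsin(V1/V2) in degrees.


V1/V2 = 3230/5341 = 0.604756
theta_c = arcsin(0.604756) = 37.2113 degrees

37.2113


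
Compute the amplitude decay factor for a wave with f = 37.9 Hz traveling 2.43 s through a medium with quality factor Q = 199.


pi*f*t/Q = pi*37.9*2.43/199 = 1.453926
A/A0 = exp(-1.453926) = 0.233651

0.233651


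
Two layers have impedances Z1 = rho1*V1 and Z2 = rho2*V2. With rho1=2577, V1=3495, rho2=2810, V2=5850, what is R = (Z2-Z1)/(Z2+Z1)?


Z1 = 2577 * 3495 = 9006615
Z2 = 2810 * 5850 = 16438500
R = (16438500 - 9006615) / (16438500 + 9006615) = 7431885 / 25445115 = 0.2921

0.2921


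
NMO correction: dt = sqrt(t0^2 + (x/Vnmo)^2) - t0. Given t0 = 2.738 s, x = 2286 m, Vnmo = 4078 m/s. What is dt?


x/Vnmo = 2286/4078 = 0.560569
(x/Vnmo)^2 = 0.314237
t0^2 = 7.496644
sqrt(7.496644 + 0.314237) = 2.794795
dt = 2.794795 - 2.738 = 0.056795

0.056795


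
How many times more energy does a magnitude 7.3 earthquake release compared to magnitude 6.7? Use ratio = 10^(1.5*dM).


M2 - M1 = 7.3 - 6.7 = 0.6
1.5 * 0.6 = 0.9
ratio = 10^0.9 = 7.94

7.94


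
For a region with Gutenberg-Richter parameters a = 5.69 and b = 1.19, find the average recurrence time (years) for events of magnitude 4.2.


log10(N) = 5.69 - 1.19*4.2 = 0.692
N = 10^0.692 = 4.920395
T = 1/N = 1/4.920395 = 0.2032 years

0.2032


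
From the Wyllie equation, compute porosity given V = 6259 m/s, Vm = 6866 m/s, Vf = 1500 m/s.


1/V - 1/Vm = 1/6259 - 1/6866 = 1.412e-05
1/Vf - 1/Vm = 1/1500 - 1/6866 = 0.00052102
phi = 1.412e-05 / 0.00052102 = 0.0271

0.0271


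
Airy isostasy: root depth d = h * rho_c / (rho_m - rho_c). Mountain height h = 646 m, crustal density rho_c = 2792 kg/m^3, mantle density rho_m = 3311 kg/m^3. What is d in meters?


rho_m - rho_c = 3311 - 2792 = 519
d = 646 * 2792 / 519
= 1803632 / 519
= 3475.21 m

3475.21


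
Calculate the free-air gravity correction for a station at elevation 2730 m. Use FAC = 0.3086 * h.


FAC = 0.3086 * h
= 0.3086 * 2730
= 842.478 mGal

842.478


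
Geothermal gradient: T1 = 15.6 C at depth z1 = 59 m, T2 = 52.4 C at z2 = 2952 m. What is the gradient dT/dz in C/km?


dT = 52.4 - 15.6 = 36.8 C
dz = 2952 - 59 = 2893 m
gradient = dT/dz * 1000 = 36.8/2893 * 1000 = 12.7204 C/km

12.7204


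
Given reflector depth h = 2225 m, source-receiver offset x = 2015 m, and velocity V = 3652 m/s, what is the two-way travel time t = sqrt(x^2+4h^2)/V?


x^2 + 4h^2 = 2015^2 + 4*2225^2 = 4060225 + 19802500 = 23862725
sqrt(23862725) = 4884.9488
t = 4884.9488 / 3652 = 1.3376 s

1.3376


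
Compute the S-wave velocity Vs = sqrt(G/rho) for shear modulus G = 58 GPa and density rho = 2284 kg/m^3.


Convert G to Pa: G = 58e9 Pa
Compute G/rho = 58e9 / 2284 = 25394045.5342
Vs = sqrt(25394045.5342) = 5039.25 m/s

5039.25


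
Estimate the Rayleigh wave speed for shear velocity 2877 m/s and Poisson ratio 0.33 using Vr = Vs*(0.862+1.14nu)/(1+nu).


Numerator factor = 0.862 + 1.14*0.33 = 1.2382
Denominator = 1 + 0.33 = 1.33
Vr = 2877 * 1.2382 / 1.33 = 2678.42 m/s

2678.42


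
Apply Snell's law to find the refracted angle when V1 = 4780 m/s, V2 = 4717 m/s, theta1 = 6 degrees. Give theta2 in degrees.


sin(theta1) = sin(6 deg) = 0.104528
sin(theta2) = V2/V1 * sin(theta1) = 4717/4780 * 0.104528 = 0.103151
theta2 = arcsin(0.103151) = 5.9206 degrees

5.9206


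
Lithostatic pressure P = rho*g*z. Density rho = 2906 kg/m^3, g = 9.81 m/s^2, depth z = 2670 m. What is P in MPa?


P = rho * g * z / 1e6
= 2906 * 9.81 * 2670 / 1e6
= 76115986.2 / 1e6
= 76.116 MPa

76.116


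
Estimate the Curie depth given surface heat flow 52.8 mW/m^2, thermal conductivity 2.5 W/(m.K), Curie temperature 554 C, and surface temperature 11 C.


T_Curie - T_surf = 554 - 11 = 543 C
Convert q to W/m^2: 52.8 mW/m^2 = 0.0528 W/m^2
d = 543 * 2.5 / 0.0528 = 25710.23 m

25710.23


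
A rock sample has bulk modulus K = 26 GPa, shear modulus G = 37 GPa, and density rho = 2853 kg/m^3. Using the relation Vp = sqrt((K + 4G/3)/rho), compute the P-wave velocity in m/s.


First compute the effective modulus:
K + 4G/3 = 26e9 + 4*37e9/3 = 75333333333.33 Pa
Then divide by density:
75333333333.33 / 2853 = 26404953.8497 Pa/(kg/m^3)
Take the square root:
Vp = sqrt(26404953.8497) = 5138.58 m/s

5138.58


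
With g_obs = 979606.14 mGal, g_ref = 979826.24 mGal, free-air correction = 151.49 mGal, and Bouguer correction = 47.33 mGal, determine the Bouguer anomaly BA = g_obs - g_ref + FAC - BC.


BA = g_obs - g_ref + FAC - BC
= 979606.14 - 979826.24 + 151.49 - 47.33
= -115.94 mGal

-115.94


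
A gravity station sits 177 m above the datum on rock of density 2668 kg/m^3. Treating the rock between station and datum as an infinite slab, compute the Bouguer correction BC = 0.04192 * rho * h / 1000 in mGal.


BC = 0.04192 * rho * h / 1000
= 0.04192 * 2668 * 177 / 1000
= 19.7961 mGal

19.7961


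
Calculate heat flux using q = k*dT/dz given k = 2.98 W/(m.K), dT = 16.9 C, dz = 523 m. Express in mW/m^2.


q = k * dT / dz * 1000
= 2.98 * 16.9 / 523 * 1000
= 0.096294 * 1000
= 96.2945 mW/m^2

96.2945


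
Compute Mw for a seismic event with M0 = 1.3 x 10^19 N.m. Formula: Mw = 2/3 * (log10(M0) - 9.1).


log10(M0) = log10(1.3 x 10^19) = 19.1139
Mw = 2/3 * (19.1139 - 9.1)
= 2/3 * 10.0139
= 6.68

6.68


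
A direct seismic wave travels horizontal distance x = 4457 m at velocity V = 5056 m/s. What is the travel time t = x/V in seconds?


t = x / V
= 4457 / 5056
= 0.8815 s

0.8815


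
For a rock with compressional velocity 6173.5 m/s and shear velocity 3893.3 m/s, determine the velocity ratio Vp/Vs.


Vp/Vs = 6173.5 / 3893.3
= 1.5857

1.5857


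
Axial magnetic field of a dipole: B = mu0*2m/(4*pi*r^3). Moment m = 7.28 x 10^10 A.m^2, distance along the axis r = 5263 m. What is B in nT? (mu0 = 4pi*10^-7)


m = 7.28 x 10^10 = 72800000000 A.m^2
2m = 145600000000 A.m^2
r^3 = 5263^3 = 145780726447
B = (4pi*10^-7) * 145600000000 / (4*pi * 145780726447) * 1e9
= 182966.356145 / 1831934636963.51 * 1e9
= 99.876 nT

99.876


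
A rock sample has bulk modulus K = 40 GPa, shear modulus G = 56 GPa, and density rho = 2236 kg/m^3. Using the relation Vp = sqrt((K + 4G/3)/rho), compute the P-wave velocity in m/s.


First compute the effective modulus:
K + 4G/3 = 40e9 + 4*56e9/3 = 114666666666.67 Pa
Then divide by density:
114666666666.67 / 2236 = 51282051.2821 Pa/(kg/m^3)
Take the square root:
Vp = sqrt(51282051.2821) = 7161.15 m/s

7161.15


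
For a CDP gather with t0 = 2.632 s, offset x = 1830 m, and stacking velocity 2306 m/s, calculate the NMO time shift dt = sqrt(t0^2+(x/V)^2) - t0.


x/Vnmo = 1830/2306 = 0.793582
(x/Vnmo)^2 = 0.629772
t0^2 = 6.927424
sqrt(6.927424 + 0.629772) = 2.749036
dt = 2.749036 - 2.632 = 0.117036

0.117036


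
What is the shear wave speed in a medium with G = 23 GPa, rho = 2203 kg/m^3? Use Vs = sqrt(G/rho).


Convert G to Pa: G = 23e9 Pa
Compute G/rho = 23e9 / 2203 = 10440308.67
Vs = sqrt(10440308.67) = 3231.15 m/s

3231.15


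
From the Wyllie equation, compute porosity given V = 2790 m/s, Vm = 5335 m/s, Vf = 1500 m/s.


1/V - 1/Vm = 1/2790 - 1/5335 = 0.00017098
1/Vf - 1/Vm = 1/1500 - 1/5335 = 0.00047923
phi = 0.00017098 / 0.00047923 = 0.3568

0.3568


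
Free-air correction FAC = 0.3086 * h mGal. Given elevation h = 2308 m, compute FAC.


FAC = 0.3086 * h
= 0.3086 * 2308
= 712.2488 mGal

712.2488


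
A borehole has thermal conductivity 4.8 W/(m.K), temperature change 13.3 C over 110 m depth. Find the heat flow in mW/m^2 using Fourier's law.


q = k * dT / dz * 1000
= 4.8 * 13.3 / 110 * 1000
= 0.580364 * 1000
= 580.3636 mW/m^2

580.3636


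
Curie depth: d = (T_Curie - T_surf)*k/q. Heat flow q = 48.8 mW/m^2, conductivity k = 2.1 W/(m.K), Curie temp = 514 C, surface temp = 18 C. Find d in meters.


T_Curie - T_surf = 514 - 18 = 496 C
Convert q to W/m^2: 48.8 mW/m^2 = 0.0488 W/m^2
d = 496 * 2.1 / 0.0488 = 21344.26 m

21344.26


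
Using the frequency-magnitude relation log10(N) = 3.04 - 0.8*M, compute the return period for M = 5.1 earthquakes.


log10(N) = 3.04 - 0.8*5.1 = -1.04
N = 10^-1.04 = 0.091201
T = 1/N = 1/0.091201 = 10.9648 years

10.9648
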